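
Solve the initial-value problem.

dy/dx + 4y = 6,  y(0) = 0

General solution: y = 3/2 + Ce^(-4x)
Applying y(0) = 0: C = 0 - 3/2 = -3/2
Particular solution: y = 3/2 - (3/2)e^(-4x)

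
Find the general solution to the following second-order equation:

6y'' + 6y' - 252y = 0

Characteristic equation: 6r² + 6r - 252 = 0
Divide by 6: r² + r - 42 = 0
Roots: r = 6, -7 (distinct real)
General solution: y = C₁e^(6x) + C₂e^(-7x)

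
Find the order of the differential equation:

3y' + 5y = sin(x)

The order is 1 (highest derivative is of order 1).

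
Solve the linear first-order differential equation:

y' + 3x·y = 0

Using integrating factor method:

General solution: y = Ce^(-3x^2/2)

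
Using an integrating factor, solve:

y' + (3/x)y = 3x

Using integrating factor method:

General solution: y = (3/5)x^2 + Cx^(-3)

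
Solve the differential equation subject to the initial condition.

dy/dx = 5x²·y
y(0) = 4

General solution: y = Ce^(5x³/3)
Applying IC y(0) = 4:
Particular solution: y = 4e^(5x³/3)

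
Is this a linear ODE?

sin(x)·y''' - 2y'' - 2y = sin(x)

Yes. Linear (y and its derivatives appear to the first power only, no products of y terms)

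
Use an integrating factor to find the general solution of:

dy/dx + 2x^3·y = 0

Using integrating factor method:

General solution: y = Ce^(-x^4/2)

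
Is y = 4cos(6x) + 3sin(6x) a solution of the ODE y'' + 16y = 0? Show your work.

Verification:
y'' = -144cos(6x) - 108sin(6x)
y'' + 16y ≠ 0 (frequency mismatch: got 36 instead of 16)

No, it is not a solution.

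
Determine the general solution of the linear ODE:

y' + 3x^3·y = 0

Using integrating factor method:

General solution: y = Ce^(-3x^4/4)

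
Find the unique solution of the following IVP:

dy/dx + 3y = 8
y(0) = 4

General solution: y = 8/3 + Ce^(-3x)
Applying y(0) = 4: C = 4 - 8/3 = 4/3
Particular solution: y = 8/3 + (4/3)e^(-3x)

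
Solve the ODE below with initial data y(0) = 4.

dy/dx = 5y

General solution: y = Ce^(5x)
Applying IC y(0) = 4:
Particular solution: y = 4e^(5x)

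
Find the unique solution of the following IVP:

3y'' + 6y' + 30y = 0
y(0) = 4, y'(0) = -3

General solution: y = e^(-x)(C₁cos(3x) + C₂sin(3x))
Complex roots r = -1 ± 3i
Applying ICs: C₁ = 4, C₂ = 1/3
Particular solution: y = e^(-x)(4cos(3x) + (1/3)sin(3x))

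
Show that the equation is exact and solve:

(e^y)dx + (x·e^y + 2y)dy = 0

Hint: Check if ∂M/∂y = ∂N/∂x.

Verify exactness: ∂M/∂y = ∂N/∂x ✓
Find F(x,y) such that ∂F/∂x = M, ∂F/∂y = N
Solution: x·e^y + y² = C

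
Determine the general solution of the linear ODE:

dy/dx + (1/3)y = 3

Using integrating factor method:

General solution: y = 9 + Ce^(-x/3)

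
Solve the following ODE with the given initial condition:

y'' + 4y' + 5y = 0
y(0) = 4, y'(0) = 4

General solution: y = e^(-2x)(C₁cos(x) + C₂sin(x))
Complex roots r = -2 ± i
Applying ICs: C₁ = 4, C₂ = 12
Particular solution: y = e^(-2x)(4cos(x) + 12sin(x))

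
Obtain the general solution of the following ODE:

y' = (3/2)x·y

Separating variables and integrating:
ln|y| = 3x^2/4 + C

General solution: y = Ce^(3x^2/4)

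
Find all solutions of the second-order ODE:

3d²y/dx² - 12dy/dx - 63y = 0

Characteristic equation: 3r² - 12r - 63 = 0
Divide by 3: r² - 4r - 21 = 0
Roots: r = 7, -3 (distinct real)
General solution: y = C₁e^(7x) + C₂e^(-3x)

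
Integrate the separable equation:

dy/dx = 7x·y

Separating variables and integrating:
ln|y| = 7x^2/2 + C

General solution: y = Ce^(7x^2/2)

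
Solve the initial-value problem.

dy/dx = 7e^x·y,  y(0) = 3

General solution: y = Ce^(7e^x)
Applying IC y(0) = 3:
Particular solution: y = 3e^(7(e^x - 1))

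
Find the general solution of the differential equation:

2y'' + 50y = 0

Characteristic equation: 2r² + 50 = 0
Divide by 2: r² + 25 = 0
Roots: r = ±5i (complex conjugates)
General solution: y = C₁cos(5x) + C₂sin(5x)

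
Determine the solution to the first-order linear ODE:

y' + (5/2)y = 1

Using integrating factor method:

General solution: y = 2/5 + Ce^(-5x/2)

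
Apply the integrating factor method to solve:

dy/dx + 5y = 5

Using integrating factor method:

General solution: y = 1 + Ce^(-5x)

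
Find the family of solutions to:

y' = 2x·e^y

Separating variables and integrating:
-e^(-y) = x² + C

General solution: y = -ln(C - x²)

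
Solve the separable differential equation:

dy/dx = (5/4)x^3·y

Separating variables and integrating:
ln|y| = 5x^4/16 + C

General solution: y = Ce^(5x^4/16)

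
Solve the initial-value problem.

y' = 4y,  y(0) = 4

General solution: y = Ce^(4x)
Applying IC y(0) = 4:
Particular solution: y = 4e^(4x)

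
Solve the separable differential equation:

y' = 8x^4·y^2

Separating variables and integrating:
-1/y = 8x^5/5 + C

General solution: y^-1 = (-8/5)x^5 + C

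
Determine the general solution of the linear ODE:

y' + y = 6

Using integrating factor method:

General solution: y = 6 + Ce^(-x)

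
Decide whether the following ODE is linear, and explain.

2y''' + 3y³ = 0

Nonlinear (y³ term)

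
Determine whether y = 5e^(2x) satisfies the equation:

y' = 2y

Verification:
y = 5e^(2x)
y' = 10e^(2x)
2y = 10e^(2x)
y' = 2y ✓

Yes, it is a solution.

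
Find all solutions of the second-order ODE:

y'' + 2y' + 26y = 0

Characteristic equation: r² + 2r + 26 = 0
Roots: r = -1 ± 5i (complex conjugates)
General solution: y = e^(-x)(C₁cos(5x) + C₂sin(5x))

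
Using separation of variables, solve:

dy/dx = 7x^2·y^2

Separating variables and integrating:
-1/y = 7x^3/3 + C

General solution: y^-1 = (-7/3)x^3 + C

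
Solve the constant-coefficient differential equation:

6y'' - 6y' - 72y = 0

Characteristic equation: 6r² - 6r - 72 = 0
Divide by 6: r² - r - 12 = 0
Roots: r = 4, -3 (distinct real)
General solution: y = C₁e^(4x) + C₂e^(-3x)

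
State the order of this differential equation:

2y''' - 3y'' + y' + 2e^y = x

The order is 3 (highest derivative is of order 3).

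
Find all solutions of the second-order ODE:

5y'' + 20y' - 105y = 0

Characteristic equation: 5r² + 20r - 105 = 0
Divide by 5: r² + 4r - 21 = 0
Roots: r = 3, -7 (distinct real)
General solution: y = C₁e^(3x) + C₂e^(-7x)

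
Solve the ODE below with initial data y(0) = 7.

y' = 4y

General solution: y = Ce^(4x)
Applying IC y(0) = 7:
Particular solution: y = 7e^(4x)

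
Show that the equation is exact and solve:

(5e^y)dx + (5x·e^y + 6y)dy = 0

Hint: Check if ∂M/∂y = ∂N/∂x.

Verify exactness: ∂M/∂y = ∂N/∂x ✓
Find F(x,y) such that ∂F/∂x = M, ∂F/∂y = N
Solution: 5x·e^y + 3y² = C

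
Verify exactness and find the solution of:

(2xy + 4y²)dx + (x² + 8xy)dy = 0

Verify exactness: ∂M/∂y = ∂N/∂x ✓
Find F(x,y) such that ∂F/∂x = M, ∂F/∂y = N
Solution: x²y + 4xy² = C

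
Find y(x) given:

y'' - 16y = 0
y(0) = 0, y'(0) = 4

General solution: y = C₁e^(4x) + C₂e^(-4x)
Applying ICs: C₁ = 1/2, C₂ = -1/2
Particular solution: y = (1/2)e^(4x) - (1/2)e^(-4x)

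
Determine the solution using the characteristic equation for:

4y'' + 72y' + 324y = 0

Characteristic equation: 4r² + 72r + 324 = 0
Divide by 4: r² + 18r + 81 = 0
Factored: (r + 9)² = 0
Repeated root: r = -9
General solution: y = (C₁ + C₂x)e^(-9x)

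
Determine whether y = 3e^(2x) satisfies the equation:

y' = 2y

Verification:
y = 3e^(2x)
y' = 6e^(2x)
2y = 6e^(2x)
y' = 2y ✓

Yes, it is a solution.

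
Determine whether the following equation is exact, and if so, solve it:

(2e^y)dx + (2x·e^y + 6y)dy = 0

Verify exactness: ∂M/∂y = ∂N/∂x ✓
Find F(x,y) such that ∂F/∂x = M, ∂F/∂y = N
Solution: 2x·e^y + 3y² = C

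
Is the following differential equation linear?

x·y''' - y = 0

Yes. Linear (y and its derivatives appear to the first power only, no products of y terms)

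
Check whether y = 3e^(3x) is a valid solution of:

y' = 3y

Verification:
y = 3e^(3x)
y' = 9e^(3x)
3y = 9e^(3x)
y' = 3y ✓

Yes, it is a solution.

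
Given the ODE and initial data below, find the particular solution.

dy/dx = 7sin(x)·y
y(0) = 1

General solution: y = Ce^(-7cos(x))
Applying IC y(0) = 1:
Particular solution: y = e^(7(1-cos(x)))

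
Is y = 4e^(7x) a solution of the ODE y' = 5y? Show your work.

Verification:
y = 4e^(7x)
y' = 28e^(7x)
But 5y = 20e^(7x)
y' ≠ 5y — the derivative does not match

No, it is not a solution.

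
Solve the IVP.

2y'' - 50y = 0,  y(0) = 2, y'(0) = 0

General solution: y = C₁e^(5x) + C₂e^(-5x)
Applying ICs: C₁ = 1, C₂ = 1
Particular solution: y = e^(5x) + e^(-5x)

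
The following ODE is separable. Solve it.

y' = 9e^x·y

Separating variables and integrating:
ln|y| = 9e^x + C

General solution: y = Ce^(9e^x)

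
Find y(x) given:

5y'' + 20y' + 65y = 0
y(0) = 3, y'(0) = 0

General solution: y = e^(-2x)(C₁cos(3x) + C₂sin(3x))
Complex roots r = -2 ± 3i
Applying ICs: C₁ = 3, C₂ = 2
Particular solution: y = e^(-2x)(3cos(3x) + 2sin(3x))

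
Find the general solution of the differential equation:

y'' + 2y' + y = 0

Characteristic equation: r² + 2r + 1 = 0
Factored: (r + 1)² = 0
Repeated root: r = -1
General solution: y = (C₁ + C₂x)e^(-x)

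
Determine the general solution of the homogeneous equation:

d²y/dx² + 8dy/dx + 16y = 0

Characteristic equation: r² + 8r + 16 = 0
Factored: (r + 4)² = 0
Repeated root: r = -4
General solution: y = (C₁ + C₂x)e^(-4x)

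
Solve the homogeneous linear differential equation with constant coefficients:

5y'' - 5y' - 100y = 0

Characteristic equation: 5r² - 5r - 100 = 0
Divide by 5: r² - r - 20 = 0
Roots: r = 5, -4 (distinct real)
General solution: y = C₁e^(5x) + C₂e^(-4x)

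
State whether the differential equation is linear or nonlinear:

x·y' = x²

Linear (y and its derivatives appear to the first power only, no products of y terms)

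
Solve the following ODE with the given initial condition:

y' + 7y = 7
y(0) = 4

General solution: y = 1 + Ce^(-7x)
Applying y(0) = 4: C = 4 - 1 = 3
Particular solution: y = 1 + 3e^(-7x)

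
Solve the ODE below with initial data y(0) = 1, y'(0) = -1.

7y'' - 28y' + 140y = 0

General solution: y = e^(2x)(C₁cos(4x) + C₂sin(4x))
Complex roots r = 2 ± 4i
Applying ICs: C₁ = 1, C₂ = -3/4
Particular solution: y = e^(2x)(cos(4x) - (3/4)sin(4x))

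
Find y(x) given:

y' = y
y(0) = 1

General solution: y = Ce^x
Applying IC y(0) = 1:
Particular solution: y = e^x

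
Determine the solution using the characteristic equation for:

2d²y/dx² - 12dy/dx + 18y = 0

Characteristic equation: 2r² - 12r + 18 = 0
Divide by 2: r² - 6r + 9 = 0
Factored: (r - 3)² = 0
Repeated root: r = 3
General solution: y = (C₁ + C₂x)e^(3x)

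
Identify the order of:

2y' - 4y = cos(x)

The order is 1 (highest derivative is of order 1).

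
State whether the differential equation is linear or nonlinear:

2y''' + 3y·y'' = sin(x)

Nonlinear (y·y'' term)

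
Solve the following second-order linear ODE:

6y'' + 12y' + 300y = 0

Characteristic equation: 6r² + 12r + 300 = 0
Divide by 6: r² + 2r + 50 = 0
Roots: r = -1 ± 7i (complex conjugates)
General solution: y = e^(-x)(C₁cos(7x) + C₂sin(7x))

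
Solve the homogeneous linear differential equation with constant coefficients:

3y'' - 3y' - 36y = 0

Characteristic equation: 3r² - 3r - 36 = 0
Divide by 3: r² - r - 12 = 0
Roots: r = 4, -3 (distinct real)
General solution: y = C₁e^(4x) + C₂e^(-3x)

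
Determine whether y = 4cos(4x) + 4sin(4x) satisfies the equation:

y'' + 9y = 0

Verification:
y'' = -64cos(4x) - 64sin(4x)
y'' + 9y ≠ 0 (frequency mismatch: got 16 instead of 9)

No, it is not a solution.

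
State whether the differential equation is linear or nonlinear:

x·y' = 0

Linear (y and its derivatives appear to the first power only, no products of y terms)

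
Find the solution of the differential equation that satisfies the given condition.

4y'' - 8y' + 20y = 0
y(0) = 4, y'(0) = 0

General solution: y = e^x(C₁cos(2x) + C₂sin(2x))
Complex roots r = 1 ± 2i
Applying ICs: C₁ = 4, C₂ = -2
Particular solution: y = e^x(4cos(2x) - 2sin(2x))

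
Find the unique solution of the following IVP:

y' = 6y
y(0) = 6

General solution: y = Ce^(6x)
Applying IC y(0) = 6:
Particular solution: y = 6e^(6x)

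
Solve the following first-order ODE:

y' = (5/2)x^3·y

Separating variables and integrating:
ln|y| = 5x^4/8 + C

General solution: y = Ce^(5x^4/8)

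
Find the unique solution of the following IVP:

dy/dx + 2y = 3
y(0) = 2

General solution: y = 3/2 + Ce^(-2x)
Applying y(0) = 2: C = 2 - 3/2 = 1/2
Particular solution: y = 3/2 + (1/2)e^(-2x)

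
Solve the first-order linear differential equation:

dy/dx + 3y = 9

Using integrating factor method:

General solution: y = 3 + Ce^(-3x)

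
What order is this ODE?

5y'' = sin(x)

The order is 2 (highest derivative is of order 2).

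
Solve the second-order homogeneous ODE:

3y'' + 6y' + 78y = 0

Characteristic equation: 3r² + 6r + 78 = 0
Divide by 3: r² + 2r + 26 = 0
Roots: r = -1 ± 5i (complex conjugates)
General solution: y = e^(-x)(C₁cos(5x) + C₂sin(5x))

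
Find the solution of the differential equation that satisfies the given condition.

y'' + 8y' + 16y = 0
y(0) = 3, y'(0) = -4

General solution: y = (C₁ + C₂x)e^(-4x)
Repeated root r = -4
Applying ICs: C₁ = 3, C₂ = 8
Particular solution: y = (3 + 8x)e^(-4x)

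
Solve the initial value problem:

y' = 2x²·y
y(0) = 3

General solution: y = Ce^(2x³/3)
Applying IC y(0) = 3:
Particular solution: y = 3e^(2x³/3)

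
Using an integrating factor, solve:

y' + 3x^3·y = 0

Using integrating factor method:

General solution: y = Ce^(-3x^4/4)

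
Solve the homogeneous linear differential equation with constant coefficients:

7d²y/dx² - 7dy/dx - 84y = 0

Characteristic equation: 7r² - 7r - 84 = 0
Divide by 7: r² - r - 12 = 0
Roots: r = 4, -3 (distinct real)
General solution: y = C₁e^(4x) + C₂e^(-3x)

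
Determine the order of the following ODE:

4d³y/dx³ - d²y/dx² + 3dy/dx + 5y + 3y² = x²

The order is 3 (highest derivative is of order 3).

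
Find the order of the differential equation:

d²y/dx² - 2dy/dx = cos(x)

The order is 2 (highest derivative is of order 2).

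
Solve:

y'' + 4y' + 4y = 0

Characteristic equation: r² + 4r + 4 = 0
Factored: (r + 2)² = 0
Repeated root: r = -2
General solution: y = (C₁ + C₂x)e^(-2x)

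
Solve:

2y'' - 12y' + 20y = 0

Characteristic equation: 2r² - 12r + 20 = 0
Divide by 2: r² - 6r + 10 = 0
Roots: r = 3 ± i (complex conjugates)
General solution: y = e^(3x)(C₁cos(x) + C₂sin(x))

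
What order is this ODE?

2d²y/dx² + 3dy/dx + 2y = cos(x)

The order is 2 (highest derivative is of order 2).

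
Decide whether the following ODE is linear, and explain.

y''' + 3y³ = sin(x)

Nonlinear (y³ term)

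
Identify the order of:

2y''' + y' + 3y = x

The order is 3 (highest derivative is of order 3).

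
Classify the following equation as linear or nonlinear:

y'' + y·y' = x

Nonlinear (product y·y')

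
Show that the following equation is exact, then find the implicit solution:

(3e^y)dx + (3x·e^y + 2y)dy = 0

Verify exactness: ∂M/∂y = ∂N/∂x ✓
Find F(x,y) such that ∂F/∂x = M, ∂F/∂y = N
Solution: 3x·e^y + y² = C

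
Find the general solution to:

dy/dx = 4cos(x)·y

Separating variables and integrating:
ln|y| = 4sin(x) + C

General solution: y = Ce^(4sin(x))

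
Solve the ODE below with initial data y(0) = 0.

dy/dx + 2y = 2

General solution: y = 1 + Ce^(-2x)
Applying y(0) = 0: C = 0 - 1 = -1
Particular solution: y = 1 - e^(-2x)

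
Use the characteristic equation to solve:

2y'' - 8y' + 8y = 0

Characteristic equation: 2r² - 8r + 8 = 0
Divide by 2: r² - 4r + 4 = 0
Factored: (r - 2)² = 0
Repeated root: r = 2
General solution: y = (C₁ + C₂x)e^(2x)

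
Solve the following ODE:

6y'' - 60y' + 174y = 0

Characteristic equation: 6r² - 60r + 174 = 0
Divide by 6: r² - 10r + 29 = 0
Roots: r = 5 ± 2i (complex conjugates)
General solution: y = e^(5x)(C₁cos(2x) + C₂sin(2x))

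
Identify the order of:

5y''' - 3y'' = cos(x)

The order is 3 (highest derivative is of order 3).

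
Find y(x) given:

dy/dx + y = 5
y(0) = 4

General solution: y = 5 + Ce^(-x)
Applying y(0) = 4: C = 4 - 5 = -1
Particular solution: y = 5 - e^(-x)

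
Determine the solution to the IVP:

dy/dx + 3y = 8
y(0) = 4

General solution: y = 8/3 + Ce^(-3x)
Applying y(0) = 4: C = 4 - 8/3 = 4/3
Particular solution: y = 8/3 + (4/3)e^(-3x)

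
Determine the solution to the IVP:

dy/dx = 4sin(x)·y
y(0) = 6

General solution: y = Ce^(-4cos(x))
Applying IC y(0) = 6:
Particular solution: y = 6e^(4(1-cos(x)))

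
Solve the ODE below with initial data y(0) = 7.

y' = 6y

General solution: y = Ce^(6x)
Applying IC y(0) = 7:
Particular solution: y = 7e^(6x)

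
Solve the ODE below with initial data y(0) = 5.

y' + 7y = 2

General solution: y = 2/7 + Ce^(-7x)
Applying y(0) = 5: C = 5 - 2/7 = 33/7
Particular solution: y = 2/7 + (33/7)e^(-7x)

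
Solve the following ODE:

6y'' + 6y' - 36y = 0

Characteristic equation: 6r² + 6r - 36 = 0
Divide by 6: r² + r - 6 = 0
Roots: r = 2, -3 (distinct real)
General solution: y = C₁e^(2x) + C₂e^(-3x)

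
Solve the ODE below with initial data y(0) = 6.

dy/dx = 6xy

General solution: y = Ce^(3x²)
Applying IC y(0) = 6:
Particular solution: y = 6e^(3x²)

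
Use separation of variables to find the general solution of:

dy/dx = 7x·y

Separating variables and integrating:
ln|y| = 7x^2/2 + C

General solution: y = Ce^(7x^2/2)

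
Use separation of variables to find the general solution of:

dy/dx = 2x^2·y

Separating variables and integrating:
ln|y| = 2x^3/3 + C

General solution: y = Ce^(2x^3/3)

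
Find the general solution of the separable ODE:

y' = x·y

Separating variables and integrating:
ln|y| = x^2/2 + C

General solution: y = Ce^(x^2/2)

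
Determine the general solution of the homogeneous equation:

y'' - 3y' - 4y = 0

Characteristic equation: r² - 3r - 4 = 0
Roots: r = 4, -1 (distinct real)
General solution: y = C₁e^(4x) + C₂e^(-x)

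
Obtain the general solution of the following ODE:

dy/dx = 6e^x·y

Separating variables and integrating:
ln|y| = 6e^x + C

General solution: y = Ce^(6e^x)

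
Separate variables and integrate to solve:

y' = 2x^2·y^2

Separating variables and integrating:
-1/y = 2x^3/3 + C

General solution: y^-1 = (-2/3)x^3 + C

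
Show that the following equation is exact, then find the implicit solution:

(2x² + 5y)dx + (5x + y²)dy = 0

Verify exactness: ∂M/∂y = ∂N/∂x ✓
Find F(x,y) such that ∂F/∂x = M, ∂F/∂y = N
Solution: 2x³/3 + 5xy + y³/3 = C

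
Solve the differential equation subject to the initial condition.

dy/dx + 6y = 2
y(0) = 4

General solution: y = 1/3 + Ce^(-6x)
Applying y(0) = 4: C = 4 - 1/3 = 11/3
Particular solution: y = 1/3 + (11/3)e^(-6x)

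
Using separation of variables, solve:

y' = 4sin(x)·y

Separating variables and integrating:
ln|y| = -4cos(x) + C

General solution: y = Ce^(-4cos(x))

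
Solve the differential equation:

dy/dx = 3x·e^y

Separating variables and integrating:
-e^(-y) = 3x²/2 + C

General solution: y = -ln(C - 3x²/2)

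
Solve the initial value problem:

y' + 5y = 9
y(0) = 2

General solution: y = 9/5 + Ce^(-5x)
Applying y(0) = 2: C = 2 - 9/5 = 1/5
Particular solution: y = 9/5 + (1/5)e^(-5x)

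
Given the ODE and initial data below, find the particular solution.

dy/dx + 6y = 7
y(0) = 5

General solution: y = 7/6 + Ce^(-6x)
Applying y(0) = 5: C = 5 - 7/6 = 23/6
Particular solution: y = 7/6 + (23/6)e^(-6x)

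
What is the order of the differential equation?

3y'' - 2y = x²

The order is 2 (highest derivative is of order 2).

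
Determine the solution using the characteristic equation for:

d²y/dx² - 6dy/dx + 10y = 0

Characteristic equation: r² - 6r + 10 = 0
Roots: r = 3 ± i (complex conjugates)
General solution: y = e^(3x)(C₁cos(x) + C₂sin(x))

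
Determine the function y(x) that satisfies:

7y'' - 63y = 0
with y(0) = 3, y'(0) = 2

General solution: y = C₁e^(3x) + C₂e^(-3x)
Applying ICs: C₁ = 11/6, C₂ = 7/6
Particular solution: y = (11/6)e^(3x) + (7/6)e^(-3x)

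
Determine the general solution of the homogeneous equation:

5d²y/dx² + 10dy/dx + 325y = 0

Characteristic equation: 5r² + 10r + 325 = 0
Divide by 5: r² + 2r + 65 = 0
Roots: r = -1 ± 8i (complex conjugates)
General solution: y = e^(-x)(C₁cos(8x) + C₂sin(8x))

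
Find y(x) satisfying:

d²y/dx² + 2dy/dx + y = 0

Characteristic equation: r² + 2r + 1 = 0
Factored: (r + 1)² = 0
Repeated root: r = -1
General solution: y = (C₁ + C₂x)e^(-x)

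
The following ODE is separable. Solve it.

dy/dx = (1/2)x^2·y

Separating variables and integrating:
ln|y| = x^3/6 + C

General solution: y = Ce^(x^3/6)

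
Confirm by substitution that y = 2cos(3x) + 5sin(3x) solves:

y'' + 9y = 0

Verification:
y'' = -18cos(3x) - 45sin(3x)
y'' + 9y = 0 ✓

Yes, it is a solution.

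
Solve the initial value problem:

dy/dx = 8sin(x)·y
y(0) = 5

General solution: y = Ce^(-8cos(x))
Applying IC y(0) = 5:
Particular solution: y = 5e^(8(1-cos(x)))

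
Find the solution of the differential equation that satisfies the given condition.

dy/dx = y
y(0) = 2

General solution: y = Ce^x
Applying IC y(0) = 2:
Particular solution: y = 2e^x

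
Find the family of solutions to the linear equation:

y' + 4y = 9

Using integrating factor method:

General solution: y = 9/4 + Ce^(-4x)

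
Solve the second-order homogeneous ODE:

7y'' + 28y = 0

Characteristic equation: 7r² + 28 = 0
Divide by 7: r² + 4 = 0
Roots: r = ±2i (complex conjugates)
General solution: y = C₁cos(2x) + C₂sin(2x)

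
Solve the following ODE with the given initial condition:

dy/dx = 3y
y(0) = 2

General solution: y = Ce^(3x)
Applying IC y(0) = 2:
Particular solution: y = 2e^(3x)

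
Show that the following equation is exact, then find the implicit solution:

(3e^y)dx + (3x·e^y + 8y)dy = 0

Verify exactness: ∂M/∂y = ∂N/∂x ✓
Find F(x,y) such that ∂F/∂x = M, ∂F/∂y = N
Solution: 3x·e^y + 4y² = C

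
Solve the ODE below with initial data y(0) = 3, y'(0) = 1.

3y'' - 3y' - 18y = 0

General solution: y = C₁e^(3x) + C₂e^(-2x)
Applying ICs: C₁ = 7/5, C₂ = 8/5
Particular solution: y = (7/5)e^(3x) + (8/5)e^(-2x)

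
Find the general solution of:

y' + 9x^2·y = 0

Using integrating factor method:

General solution: y = Ce^(-3x^3)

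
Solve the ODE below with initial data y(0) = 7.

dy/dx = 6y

General solution: y = Ce^(6x)
Applying IC y(0) = 7:
Particular solution: y = 7e^(6x)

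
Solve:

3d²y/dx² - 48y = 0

Characteristic equation: 3r² - 48 = 0
Divide by 3: r² - 16 = 0
Roots: r = 4, -4 (distinct real)
General solution: y = C₁e^(4x) + C₂e^(-4x)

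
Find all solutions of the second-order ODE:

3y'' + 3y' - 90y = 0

Characteristic equation: 3r² + 3r - 90 = 0
Divide by 3: r² + r - 30 = 0
Roots: r = 5, -6 (distinct real)
General solution: y = C₁e^(5x) + C₂e^(-6x)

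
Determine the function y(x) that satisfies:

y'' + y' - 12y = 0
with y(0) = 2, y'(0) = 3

General solution: y = C₁e^(3x) + C₂e^(-4x)
Applying ICs: C₁ = 11/7, C₂ = 3/7
Particular solution: y = (11/7)e^(3x) + (3/7)e^(-4x)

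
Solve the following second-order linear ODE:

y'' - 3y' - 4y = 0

Characteristic equation: r² - 3r - 4 = 0
Roots: r = 4, -1 (distinct real)
General solution: y = C₁e^(4x) + C₂e^(-x)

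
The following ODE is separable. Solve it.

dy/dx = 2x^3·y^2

Separating variables and integrating:
-1/y = x^4/2 + C

General solution: y^-1 = (-1/2)x^4 + C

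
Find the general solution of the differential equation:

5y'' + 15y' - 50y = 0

Characteristic equation: 5r² + 15r - 50 = 0
Divide by 5: r² + 3r - 10 = 0
Roots: r = 2, -5 (distinct real)
General solution: y = C₁e^(2x) + C₂e^(-5x)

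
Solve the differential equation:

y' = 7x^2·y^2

Separating variables and integrating:
-1/y = 7x^3/3 + C

General solution: y^-1 = (-7/3)x^3 + C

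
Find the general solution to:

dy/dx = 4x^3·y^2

Separating variables and integrating:
-1/y = x^4 + C

General solution: y^-1 = -x^4 + C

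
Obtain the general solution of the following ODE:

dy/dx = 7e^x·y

Separating variables and integrating:
ln|y| = 7e^x + C

General solution: y = Ce^(7e^x)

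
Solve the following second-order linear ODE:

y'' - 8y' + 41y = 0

Characteristic equation: r² - 8r + 41 = 0
Roots: r = 4 ± 5i (complex conjugates)
General solution: y = e^(4x)(C₁cos(5x) + C₂sin(5x))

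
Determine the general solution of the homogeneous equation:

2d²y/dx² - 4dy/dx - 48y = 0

Characteristic equation: 2r² - 4r - 48 = 0
Divide by 2: r² - 2r - 24 = 0
Roots: r = 6, -4 (distinct real)
General solution: y = C₁e^(6x) + C₂e^(-4x)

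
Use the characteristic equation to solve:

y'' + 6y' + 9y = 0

Characteristic equation: r² + 6r + 9 = 0
Factored: (r + 3)² = 0
Repeated root: r = -3
General solution: y = (C₁ + C₂x)e^(-3x)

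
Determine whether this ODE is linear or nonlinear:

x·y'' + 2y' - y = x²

Linear (y and its derivatives appear to the first power only, no products of y terms)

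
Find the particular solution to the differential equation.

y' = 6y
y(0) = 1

General solution: y = Ce^(6x)
Applying IC y(0) = 1:
Particular solution: y = e^(6x)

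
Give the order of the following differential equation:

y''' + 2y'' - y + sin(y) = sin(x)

The order is 3 (highest derivative is of order 3).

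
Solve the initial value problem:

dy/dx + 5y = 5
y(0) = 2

General solution: y = 1 + Ce^(-5x)
Applying y(0) = 2: C = 2 - 1 = 1
Particular solution: y = 1 + e^(-5x)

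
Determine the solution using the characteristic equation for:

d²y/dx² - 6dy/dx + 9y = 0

Characteristic equation: r² - 6r + 9 = 0
Factored: (r - 3)² = 0
Repeated root: r = 3
General solution: y = (C₁ + C₂x)e^(3x)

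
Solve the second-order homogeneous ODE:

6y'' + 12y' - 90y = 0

Characteristic equation: 6r² + 12r - 90 = 0
Divide by 6: r² + 2r - 15 = 0
Roots: r = 3, -5 (distinct real)
General solution: y = C₁e^(3x) + C₂e^(-5x)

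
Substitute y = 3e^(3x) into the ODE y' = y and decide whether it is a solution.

Verification:
y = 3e^(3x)
y' = 9e^(3x)
But y = 3e^(3x)
y' ≠ y — the derivative does not match

No, it is not a solution.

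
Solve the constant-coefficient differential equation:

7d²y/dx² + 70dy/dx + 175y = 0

Characteristic equation: 7r² + 70r + 175 = 0
Divide by 7: r² + 10r + 25 = 0
Factored: (r + 5)² = 0
Repeated root: r = -5
General solution: y = (C₁ + C₂x)e^(-5x)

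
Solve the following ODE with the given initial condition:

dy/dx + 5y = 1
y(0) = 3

General solution: y = 1/5 + Ce^(-5x)
Applying y(0) = 3: C = 3 - 1/5 = 14/5
Particular solution: y = 1/5 + (14/5)e^(-5x)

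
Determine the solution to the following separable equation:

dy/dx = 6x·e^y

Separating variables and integrating:
-e^(-y) = 3x² + C

General solution: y = -ln(C - 3x²)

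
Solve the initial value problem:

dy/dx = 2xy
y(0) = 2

General solution: y = Ce^(x²)
Applying IC y(0) = 2:
Particular solution: y = 2e^(x²)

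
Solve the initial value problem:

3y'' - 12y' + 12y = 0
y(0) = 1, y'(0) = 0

General solution: y = (C₁ + C₂x)e^(2x)
Repeated root r = 2
Applying ICs: C₁ = 1, C₂ = -2
Particular solution: y = (1 - 2x)e^(2x)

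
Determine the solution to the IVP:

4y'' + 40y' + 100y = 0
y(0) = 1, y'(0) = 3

General solution: y = (C₁ + C₂x)e^(-5x)
Repeated root r = -5
Applying ICs: C₁ = 1, C₂ = 8
Particular solution: y = (1 + 8x)e^(-5x)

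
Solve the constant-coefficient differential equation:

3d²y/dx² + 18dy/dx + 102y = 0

Characteristic equation: 3r² + 18r + 102 = 0
Divide by 3: r² + 6r + 34 = 0
Roots: r = -3 ± 5i (complex conjugates)
General solution: y = e^(-3x)(C₁cos(5x) + C₂sin(5x))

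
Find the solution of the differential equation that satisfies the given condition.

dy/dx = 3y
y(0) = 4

General solution: y = Ce^(3x)
Applying IC y(0) = 4:
Particular solution: y = 4e^(3x)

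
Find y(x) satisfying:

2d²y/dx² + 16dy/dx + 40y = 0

Characteristic equation: 2r² + 16r + 40 = 0
Divide by 2: r² + 8r + 20 = 0
Roots: r = -4 ± 2i (complex conjugates)
General solution: y = e^(-4x)(C₁cos(2x) + C₂sin(2x))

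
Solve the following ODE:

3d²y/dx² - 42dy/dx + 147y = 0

Characteristic equation: 3r² - 42r + 147 = 0
Divide by 3: r² - 14r + 49 = 0
Factored: (r - 7)² = 0
Repeated root: r = 7
General solution: y = (C₁ + C₂x)e^(7x)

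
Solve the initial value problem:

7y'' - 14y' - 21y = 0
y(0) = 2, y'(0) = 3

General solution: y = C₁e^(3x) + C₂e^(-x)
Applying ICs: C₁ = 5/4, C₂ = 3/4
Particular solution: y = (5/4)e^(3x) + (3/4)e^(-x)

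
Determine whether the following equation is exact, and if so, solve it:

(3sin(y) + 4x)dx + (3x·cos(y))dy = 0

Verify exactness: ∂M/∂y = ∂N/∂x ✓
Find F(x,y) such that ∂F/∂x = M, ∂F/∂y = N
Solution: 3x·sin(y) + 2x² = C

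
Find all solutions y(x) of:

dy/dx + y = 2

Using integrating factor method:

General solution: y = 2 + Ce^(-x)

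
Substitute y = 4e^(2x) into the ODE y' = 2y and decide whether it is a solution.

Verification:
y = 4e^(2x)
y' = 8e^(2x)
2y = 8e^(2x)
y' = 2y ✓

Yes, it is a solution.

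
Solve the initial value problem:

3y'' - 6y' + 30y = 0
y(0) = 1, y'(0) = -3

General solution: y = e^x(C₁cos(3x) + C₂sin(3x))
Complex roots r = 1 ± 3i
Applying ICs: C₁ = 1, C₂ = -4/3
Particular solution: y = e^x(cos(3x) - (4/3)sin(3x))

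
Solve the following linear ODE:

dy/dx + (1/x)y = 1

Using integrating factor method:

General solution: y = (1/2)x + C/x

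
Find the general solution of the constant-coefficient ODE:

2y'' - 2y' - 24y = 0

Characteristic equation: 2r² - 2r - 24 = 0
Divide by 2: r² - r - 12 = 0
Roots: r = 4, -3 (distinct real)
General solution: y = C₁e^(4x) + C₂e^(-3x)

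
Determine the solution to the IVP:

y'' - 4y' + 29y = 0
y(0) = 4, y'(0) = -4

General solution: y = e^(2x)(C₁cos(5x) + C₂sin(5x))
Complex roots r = 2 ± 5i
Applying ICs: C₁ = 4, C₂ = -12/5
Particular solution: y = e^(2x)(4cos(5x) - (12/5)sin(5x))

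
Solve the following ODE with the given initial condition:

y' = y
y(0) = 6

General solution: y = Ce^x
Applying IC y(0) = 6:
Particular solution: y = 6e^x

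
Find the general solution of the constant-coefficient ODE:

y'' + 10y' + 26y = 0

Characteristic equation: r² + 10r + 26 = 0
Roots: r = -5 ± i (complex conjugates)
General solution: y = e^(-5x)(C₁cos(x) + C₂sin(x))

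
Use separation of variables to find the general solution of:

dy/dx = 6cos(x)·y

Separating variables and integrating:
ln|y| = 6sin(x) + C

General solution: y = Ce^(6sin(x))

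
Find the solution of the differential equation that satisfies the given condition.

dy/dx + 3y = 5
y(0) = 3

General solution: y = 5/3 + Ce^(-3x)
Applying y(0) = 3: C = 3 - 5/3 = 4/3
Particular solution: y = 5/3 + (4/3)e^(-3x)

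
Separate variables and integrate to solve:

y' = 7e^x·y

Separating variables and integrating:
ln|y| = 7e^x + C

General solution: y = Ce^(7e^x)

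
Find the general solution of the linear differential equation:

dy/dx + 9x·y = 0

Using integrating factor method:

General solution: y = Ce^(-9x^2/2)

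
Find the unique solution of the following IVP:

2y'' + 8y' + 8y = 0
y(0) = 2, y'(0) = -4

General solution: y = (C₁ + C₂x)e^(-2x)
Repeated root r = -2
Applying ICs: C₁ = 2, C₂ = 0
Particular solution: y = 2e^(-2x)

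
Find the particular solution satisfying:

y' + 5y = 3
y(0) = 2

General solution: y = 3/5 + Ce^(-5x)
Applying y(0) = 2: C = 2 - 3/5 = 7/5
Particular solution: y = 3/5 + (7/5)e^(-5x)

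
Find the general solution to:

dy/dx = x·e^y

Separating variables and integrating:
-e^(-y) = x²/2 + C

General solution: y = -ln(C - x²/2)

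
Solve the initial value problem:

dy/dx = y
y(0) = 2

General solution: y = Ce^x
Applying IC y(0) = 2:
Particular solution: y = 2e^x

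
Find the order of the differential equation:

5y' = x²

The order is 1 (highest derivative is of order 1).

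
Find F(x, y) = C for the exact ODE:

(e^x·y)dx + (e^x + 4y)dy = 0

Verify exactness: ∂M/∂y = ∂N/∂x ✓
Find F(x,y) such that ∂F/∂x = M, ∂F/∂y = N
Solution: e^x·y + 2y² = C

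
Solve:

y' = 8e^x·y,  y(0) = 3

General solution: y = Ce^(8e^x)
Applying IC y(0) = 3:
Particular solution: y = 3e^(8(e^x - 1))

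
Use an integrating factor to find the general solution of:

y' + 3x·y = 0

Using integrating factor method:

General solution: y = Ce^(-3x^2/2)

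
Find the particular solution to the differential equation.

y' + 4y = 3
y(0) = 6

General solution: y = 3/4 + Ce^(-4x)
Applying y(0) = 6: C = 6 - 3/4 = 21/4
Particular solution: y = 3/4 + (21/4)e^(-4x)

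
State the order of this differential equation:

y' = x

The order is 1 (highest derivative is of order 1).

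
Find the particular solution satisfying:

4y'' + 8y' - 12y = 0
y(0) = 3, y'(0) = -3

General solution: y = C₁e^x + C₂e^(-3x)
Applying ICs: C₁ = 3/2, C₂ = 3/2
Particular solution: y = (3/2)e^x + (3/2)e^(-3x)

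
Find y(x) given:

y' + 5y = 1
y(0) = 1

General solution: y = 1/5 + Ce^(-5x)
Applying y(0) = 1: C = 1 - 1/5 = 4/5
Particular solution: y = 1/5 + (4/5)e^(-5x)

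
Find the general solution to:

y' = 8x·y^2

Separating variables and integrating:
-1/y = 4x^2 + C

General solution: y^-1 = -4x^2 + C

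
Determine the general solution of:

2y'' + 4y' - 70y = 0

Characteristic equation: 2r² + 4r - 70 = 0
Divide by 2: r² + 2r - 35 = 0
Roots: r = 5, -7 (distinct real)
General solution: y = C₁e^(5x) + C₂e^(-7x)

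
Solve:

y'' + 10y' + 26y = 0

Characteristic equation: r² + 10r + 26 = 0
Roots: r = -5 ± i (complex conjugates)
General solution: y = e^(-5x)(C₁cos(x) + C₂sin(x))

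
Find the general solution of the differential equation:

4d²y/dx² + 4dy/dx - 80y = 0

Characteristic equation: 4r² + 4r - 80 = 0
Divide by 4: r² + r - 20 = 0
Roots: r = 4, -5 (distinct real)
General solution: y = C₁e^(4x) + C₂e^(-5x)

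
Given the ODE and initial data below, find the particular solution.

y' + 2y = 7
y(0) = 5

General solution: y = 7/2 + Ce^(-2x)
Applying y(0) = 5: C = 5 - 7/2 = 3/2
Particular solution: y = 7/2 + (3/2)e^(-2x)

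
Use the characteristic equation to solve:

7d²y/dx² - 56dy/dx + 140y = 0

Characteristic equation: 7r² - 56r + 140 = 0
Divide by 7: r² - 8r + 20 = 0
Roots: r = 4 ± 2i (complex conjugates)
General solution: y = e^(4x)(C₁cos(2x) + C₂sin(2x))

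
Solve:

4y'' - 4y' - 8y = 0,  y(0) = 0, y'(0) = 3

General solution: y = C₁e^(2x) + C₂e^(-x)
Applying ICs: C₁ = 1, C₂ = -1
Particular solution: y = e^(2x) - e^(-x)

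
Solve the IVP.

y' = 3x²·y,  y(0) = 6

General solution: y = Ce^(x³)
Applying IC y(0) = 6:
Particular solution: y = 6e^(x³)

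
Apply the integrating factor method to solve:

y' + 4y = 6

Using integrating factor method:

General solution: y = 3/2 + Ce^(-4x)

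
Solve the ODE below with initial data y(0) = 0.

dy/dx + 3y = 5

General solution: y = 5/3 + Ce^(-3x)
Applying y(0) = 0: C = 0 - 5/3 = -5/3
Particular solution: y = 5/3 - (5/3)e^(-3x)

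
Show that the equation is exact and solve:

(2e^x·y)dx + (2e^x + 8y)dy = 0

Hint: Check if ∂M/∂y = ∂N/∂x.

Verify exactness: ∂M/∂y = ∂N/∂x ✓
Find F(x,y) such that ∂F/∂x = M, ∂F/∂y = N
Solution: 2e^x·y + 4y² = C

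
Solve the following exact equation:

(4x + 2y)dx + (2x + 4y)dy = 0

Verify exactness: ∂M/∂y = ∂N/∂x ✓
Find F(x,y) such that ∂F/∂x = M, ∂F/∂y = N
Solution: 2x² + 2xy + 2y² = C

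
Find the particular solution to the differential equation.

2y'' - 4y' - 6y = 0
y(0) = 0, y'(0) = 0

General solution: y = C₁e^(3x) + C₂e^(-x)
Applying ICs: C₁ = 0, C₂ = 0
Particular solution: y = 0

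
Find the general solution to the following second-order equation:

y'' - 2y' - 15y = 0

Characteristic equation: r² - 2r - 15 = 0
Roots: r = 5, -3 (distinct real)
General solution: y = C₁e^(5x) + C₂e^(-3x)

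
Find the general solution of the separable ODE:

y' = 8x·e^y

Separating variables and integrating:
-e^(-y) = 4x² + C

General solution: y = -ln(C - 4x²)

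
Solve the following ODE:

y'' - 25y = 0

Characteristic equation: r² - 25 = 0
Roots: r = 5, -5 (distinct real)
General solution: y = C₁e^(5x) + C₂e^(-5x)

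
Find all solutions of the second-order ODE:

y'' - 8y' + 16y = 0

Characteristic equation: r² - 8r + 16 = 0
Factored: (r - 4)² = 0
Repeated root: r = 4
General solution: y = (C₁ + C₂x)e^(4x)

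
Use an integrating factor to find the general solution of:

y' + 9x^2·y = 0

Using integrating factor method:

General solution: y = Ce^(-3x^3)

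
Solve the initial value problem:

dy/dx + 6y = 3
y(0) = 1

General solution: y = 1/2 + Ce^(-6x)
Applying y(0) = 1: C = 1 - 1/2 = 1/2
Particular solution: y = 1/2 + (1/2)e^(-6x)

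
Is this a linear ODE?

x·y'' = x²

Yes. Linear (y and its derivatives appear to the first power only, no products of y terms)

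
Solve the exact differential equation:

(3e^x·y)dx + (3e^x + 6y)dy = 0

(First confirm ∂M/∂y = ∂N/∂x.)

Verify exactness: ∂M/∂y = ∂N/∂x ✓
Find F(x,y) such that ∂F/∂x = M, ∂F/∂y = N
Solution: 3e^x·y + 3y² = C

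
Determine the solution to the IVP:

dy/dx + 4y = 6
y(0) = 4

General solution: y = 3/2 + Ce^(-4x)
Applying y(0) = 4: C = 4 - 3/2 = 5/2
Particular solution: y = 3/2 + (5/2)e^(-4x)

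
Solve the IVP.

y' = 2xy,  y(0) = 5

General solution: y = Ce^(x²)
Applying IC y(0) = 5:
Particular solution: y = 5e^(x²)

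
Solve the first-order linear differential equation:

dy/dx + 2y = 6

Using integrating factor method:

General solution: y = 3 + Ce^(-2x)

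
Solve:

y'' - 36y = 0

Characteristic equation: r² - 36 = 0
Roots: r = 6, -6 (distinct real)
General solution: y = C₁e^(6x) + C₂e^(-6x)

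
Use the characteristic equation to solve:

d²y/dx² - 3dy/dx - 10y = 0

Characteristic equation: r² - 3r - 10 = 0
Roots: r = 5, -2 (distinct real)
General solution: y = C₁e^(5x) + C₂e^(-2x)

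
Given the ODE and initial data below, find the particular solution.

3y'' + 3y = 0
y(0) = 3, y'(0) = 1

General solution: y = C₁cos(x) + C₂sin(x)
Complex roots r = ±i
Applying ICs: C₁ = 3, C₂ = 1
Particular solution: y = 3cos(x) + sin(x)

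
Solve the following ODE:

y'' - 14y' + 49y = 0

Characteristic equation: r² - 14r + 49 = 0
Factored: (r - 7)² = 0
Repeated root: r = 7
General solution: y = (C₁ + C₂x)e^(7x)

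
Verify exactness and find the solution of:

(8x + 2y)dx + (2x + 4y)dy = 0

Verify exactness: ∂M/∂y = ∂N/∂x ✓
Find F(x,y) such that ∂F/∂x = M, ∂F/∂y = N
Solution: 4x² + 2xy + 2y² = C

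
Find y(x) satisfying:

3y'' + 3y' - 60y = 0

Characteristic equation: 3r² + 3r - 60 = 0
Divide by 3: r² + r - 20 = 0
Roots: r = 4, -5 (distinct real)
General solution: y = C₁e^(4x) + C₂e^(-5x)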